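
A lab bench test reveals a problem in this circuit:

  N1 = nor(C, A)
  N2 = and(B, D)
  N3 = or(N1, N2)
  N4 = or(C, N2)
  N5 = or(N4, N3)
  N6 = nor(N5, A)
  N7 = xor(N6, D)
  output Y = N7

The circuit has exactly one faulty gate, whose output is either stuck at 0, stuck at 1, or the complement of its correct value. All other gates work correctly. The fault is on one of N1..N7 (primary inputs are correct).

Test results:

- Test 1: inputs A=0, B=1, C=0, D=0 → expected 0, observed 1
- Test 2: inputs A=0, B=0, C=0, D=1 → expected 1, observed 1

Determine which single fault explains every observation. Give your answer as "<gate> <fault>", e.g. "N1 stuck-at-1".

N7 stuck-at-1

Fault-free values for test 1 (A=0, B=1, C=0, D=0): N1=1, N2=0, N3=1, N4=0, N5=1, N6=0, N7=0, giving Y=0. Observed 1.
Test 1: faults giving observed 1 are {N1 stuck-at-0, N1 inverted output, N3 stuck-at-0, N3 inverted output, N5 stuck-at-0, N5 inverted output, N6 stuck-at-1, N6 inverted output, N7 stuck-at-1, N7 inverted output}.
Test 2 (A=0, B=0, C=0, D=1): fault-free N1=1, N2=0, N3=1, N4=0, N5=1, N6=0, N7=1 → 1; observed 1. Eliminates N1 stuck-at-0, N1 inverted output, N3 stuck-at-0, N3 inverted output, N5 stuck-at-0, N5 inverted output, N6 stuck-at-1, N6 inverted output, N7 inverted output.
Only N7 stuck-at-1 is consistent with every test.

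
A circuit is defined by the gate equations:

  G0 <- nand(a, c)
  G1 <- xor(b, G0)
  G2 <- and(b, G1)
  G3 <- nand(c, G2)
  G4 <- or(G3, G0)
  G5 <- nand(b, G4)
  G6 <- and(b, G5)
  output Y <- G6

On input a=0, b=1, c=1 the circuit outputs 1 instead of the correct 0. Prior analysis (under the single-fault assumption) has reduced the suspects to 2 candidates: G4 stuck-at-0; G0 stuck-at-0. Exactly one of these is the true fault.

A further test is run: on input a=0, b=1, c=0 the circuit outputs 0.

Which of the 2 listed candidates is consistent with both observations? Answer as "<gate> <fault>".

Evaluate each candidate on input a=0, b=1, c=0:
  G4 stuck-at-0: G0=1, G1=0, G2=0, G3=1, G4=0 [stuck-at-0], G5=1, G6=1 → 1 — eliminated
  G0 stuck-at-0: G0=0 [stuck-at-0], G1=1, G2=1, G3=1, G4=1, G5=0, G6=0 → 0 — matches
Only G0 stuck-at-0 reproduces the observed 0.

G0 stuck-at-0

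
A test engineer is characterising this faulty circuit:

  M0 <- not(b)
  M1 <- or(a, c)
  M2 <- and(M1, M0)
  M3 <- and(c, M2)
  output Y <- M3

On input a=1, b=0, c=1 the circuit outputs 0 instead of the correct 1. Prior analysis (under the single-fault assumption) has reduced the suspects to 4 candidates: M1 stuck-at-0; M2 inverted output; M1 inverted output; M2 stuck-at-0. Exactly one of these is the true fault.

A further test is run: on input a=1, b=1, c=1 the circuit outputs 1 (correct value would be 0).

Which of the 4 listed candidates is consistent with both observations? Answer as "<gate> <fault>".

Evaluate each candidate on input a=1, b=1, c=1:
  M1 stuck-at-0: M0=0, M1=0 [stuck-at-0], M2=0, M3=0 → 0 — eliminated
  M2 inverted output: M0=0, M1=1, M2=1 [inverted output], M3=1 → 1 — matches
  M1 inverted output: M0=0, M1=0 [inverted output], M2=0, M3=0 → 0 — eliminated
  M2 stuck-at-0: M0=0, M1=1, M2=0 [stuck-at-0], M3=0 → 0 — eliminated
Only M2 inverted output reproduces the observed 1.

M2 inverted output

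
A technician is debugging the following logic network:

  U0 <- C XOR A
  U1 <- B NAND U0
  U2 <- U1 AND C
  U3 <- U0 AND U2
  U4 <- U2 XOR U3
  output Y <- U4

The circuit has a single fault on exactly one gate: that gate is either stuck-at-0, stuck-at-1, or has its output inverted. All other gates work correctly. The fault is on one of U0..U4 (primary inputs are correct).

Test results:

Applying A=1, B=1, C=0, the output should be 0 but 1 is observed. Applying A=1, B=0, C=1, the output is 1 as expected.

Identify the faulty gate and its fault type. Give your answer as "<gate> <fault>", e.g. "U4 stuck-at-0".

U4 stuck-at-1

Fault-free values for test 1 (A=1, B=1, C=0): U0=1, U1=0, U2=0, U3=0, U4=0, giving Y=0. Observed 1.
Test 1: faults giving observed 1 are {U3 stuck-at-1, U3 inverted output, U4 stuck-at-1, U4 inverted output}.
Test 2 (A=1, B=0, C=1): fault-free U0=0, U1=1, U2=1, U3=0, U4=1 → 1; observed 1. Eliminates U3 stuck-at-1, U3 inverted output, U4 inverted output.
Only U4 stuck-at-1 is consistent with every test.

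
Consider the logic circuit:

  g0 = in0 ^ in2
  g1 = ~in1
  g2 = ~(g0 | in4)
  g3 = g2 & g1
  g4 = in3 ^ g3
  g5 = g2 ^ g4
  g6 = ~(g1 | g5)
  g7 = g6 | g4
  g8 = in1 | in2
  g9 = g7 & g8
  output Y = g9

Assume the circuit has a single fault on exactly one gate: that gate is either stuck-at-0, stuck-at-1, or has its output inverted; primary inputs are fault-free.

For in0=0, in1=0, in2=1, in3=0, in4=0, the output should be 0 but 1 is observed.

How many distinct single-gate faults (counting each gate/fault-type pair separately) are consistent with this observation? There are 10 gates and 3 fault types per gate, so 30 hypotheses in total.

16

Fault-free: g0=1, g1=1, g2=0, g3=0, g4=0, g5=0, g6=0, g7=0, g8=1, g9=0 → 0. Observed 1.
  g0: stuck-at-0, inverted output ✓; others ✗
  g1: stuck-at-0, inverted output ✓; others ✗
  g2: stuck-at-1, inverted output ✓; others ✗
  g3: stuck-at-1, inverted output ✓; others ✗
  g4: stuck-at-1, inverted output ✓; others ✗
  g5: none of the 3 fault types match ✗
  g6: stuck-at-1, inverted output ✓; others ✗
  g7: stuck-at-1, inverted output ✓; others ✗
  g8: none of the 3 fault types match ✗
  g9: stuck-at-1, inverted output ✓; others ✗
Consistent faults: {g0 stuck-at-0, g0 inverted output, g1 stuck-at-0, g1 inverted output, g2 stuck-at-1, g2 inverted output, g3 stuck-at-1, g3 inverted output, g4 stuck-at-1, g4 inverted output, g6 stuck-at-1, g6 inverted output, g7 stuck-at-1, g7 inverted output, g9 stuck-at-1, g9 inverted output} — 16 in all.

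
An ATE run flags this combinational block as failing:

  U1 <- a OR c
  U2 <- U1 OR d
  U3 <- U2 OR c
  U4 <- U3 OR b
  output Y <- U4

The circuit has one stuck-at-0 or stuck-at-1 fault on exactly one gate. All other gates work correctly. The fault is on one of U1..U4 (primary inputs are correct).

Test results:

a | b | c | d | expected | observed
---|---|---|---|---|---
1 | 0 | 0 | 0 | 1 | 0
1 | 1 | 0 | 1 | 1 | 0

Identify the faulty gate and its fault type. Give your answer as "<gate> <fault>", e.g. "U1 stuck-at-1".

Fault-free values for test 1 (a=1, b=0, c=0, d=0): U1=1, U2=1, U3=1, U4=1, giving Y=1. Observed 0.
Test 1: faults giving observed 0 are {U1 stuck-at-0, U2 stuck-at-0, U3 stuck-at-0, U4 stuck-at-0}.
Test 2 (a=1, b=1, c=0, d=1): fault-free U1=1, U2=1, U3=1, U4=1 → 1; observed 0. Eliminates U1 stuck-at-0, U2 stuck-at-0, U3 stuck-at-0.
Only U4 stuck-at-0 is consistent with every test.

U4 stuck-at-0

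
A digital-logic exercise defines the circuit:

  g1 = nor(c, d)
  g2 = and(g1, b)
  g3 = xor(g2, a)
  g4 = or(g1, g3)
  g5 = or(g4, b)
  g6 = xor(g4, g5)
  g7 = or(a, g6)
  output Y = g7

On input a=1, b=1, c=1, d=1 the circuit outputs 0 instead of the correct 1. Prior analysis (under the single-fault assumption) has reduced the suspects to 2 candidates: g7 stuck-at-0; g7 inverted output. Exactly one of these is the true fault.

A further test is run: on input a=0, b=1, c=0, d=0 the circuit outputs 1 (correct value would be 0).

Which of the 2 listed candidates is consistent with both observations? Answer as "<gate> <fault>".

Evaluate each candidate on input a=0, b=1, c=0, d=0:
  g7 stuck-at-0: g1=1, g2=1, g3=1, g4=1, g5=1, g6=0, g7=0 [stuck-at-0] → 0 — eliminated
  g7 inverted output: g1=1, g2=1, g3=1, g4=1, g5=1, g6=0, g7=1 [inverted output] → 1 — matches
Only g7 inverted output reproduces the observed 1.

g7 inverted output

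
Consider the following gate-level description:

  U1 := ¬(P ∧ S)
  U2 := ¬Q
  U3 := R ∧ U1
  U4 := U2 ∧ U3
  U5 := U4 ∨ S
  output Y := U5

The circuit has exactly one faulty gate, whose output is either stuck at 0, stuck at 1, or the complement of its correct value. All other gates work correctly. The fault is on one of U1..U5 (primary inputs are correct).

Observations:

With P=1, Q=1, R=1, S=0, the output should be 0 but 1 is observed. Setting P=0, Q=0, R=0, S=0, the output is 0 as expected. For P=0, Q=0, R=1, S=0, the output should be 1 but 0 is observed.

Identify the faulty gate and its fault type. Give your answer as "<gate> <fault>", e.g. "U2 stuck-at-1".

Fault-free values for test 1 (P=1, Q=1, R=1, S=0): U1=1, U2=0, U3=1, U4=0, U5=0, giving Y=0. Observed 1.
Test 1: faults giving observed 1 are {U2 stuck-at-1, U2 inverted output, U4 stuck-at-1, U4 inverted output, U5 stuck-at-1, U5 inverted output}.
Test 2 (P=0, Q=0, R=0, S=0): fault-free U1=1, U2=1, U3=0, U4=0, U5=0 → 0; observed 0. Eliminates U4 stuck-at-1, U4 inverted output, U5 stuck-at-1, U5 inverted output.
Test 3 (P=0, Q=0, R=1, S=0): fault-free U1=1, U2=1, U3=1, U4=1, U5=1 → 1; observed 0. Eliminates U2 stuck-at-1.
Only U2 inverted output is consistent with every test.

U2 inverted output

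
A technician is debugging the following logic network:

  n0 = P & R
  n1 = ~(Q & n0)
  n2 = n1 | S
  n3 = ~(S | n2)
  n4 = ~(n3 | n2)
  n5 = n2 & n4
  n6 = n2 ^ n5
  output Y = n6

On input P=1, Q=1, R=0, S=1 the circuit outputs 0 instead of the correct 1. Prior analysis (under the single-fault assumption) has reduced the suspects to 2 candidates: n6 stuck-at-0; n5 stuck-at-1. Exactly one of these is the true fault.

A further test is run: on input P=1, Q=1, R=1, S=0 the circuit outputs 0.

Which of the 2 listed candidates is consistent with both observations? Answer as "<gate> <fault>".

n6 stuck-at-0

Evaluate each candidate on input P=1, Q=1, R=1, S=0:
  n6 stuck-at-0: n0=1, n1=0, n2=0, n3=1, n4=0, n5=0, n6=0 [stuck-at-0] → 0 — matches
  n5 stuck-at-1: n0=1, n1=0, n2=0, n3=1, n4=0, n5=1 [stuck-at-1], n6=1 → 1 — eliminated
Only n6 stuck-at-0 reproduces the observed 0.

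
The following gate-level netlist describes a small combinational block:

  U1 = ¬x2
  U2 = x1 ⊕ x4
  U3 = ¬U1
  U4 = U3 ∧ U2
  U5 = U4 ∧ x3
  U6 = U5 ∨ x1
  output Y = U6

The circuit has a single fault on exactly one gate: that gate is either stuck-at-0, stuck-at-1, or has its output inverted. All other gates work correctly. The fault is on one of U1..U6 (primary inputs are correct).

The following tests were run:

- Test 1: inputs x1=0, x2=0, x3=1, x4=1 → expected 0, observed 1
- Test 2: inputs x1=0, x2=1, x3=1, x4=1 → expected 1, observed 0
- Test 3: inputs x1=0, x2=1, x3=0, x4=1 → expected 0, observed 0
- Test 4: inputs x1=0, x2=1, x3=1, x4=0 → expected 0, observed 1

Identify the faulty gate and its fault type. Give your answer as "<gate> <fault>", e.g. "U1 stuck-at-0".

U4 inverted output

Fault-free values for test 1 (x1=0, x2=0, x3=1, x4=1): U1=1, U2=1, U3=0, U4=0, U5=0, U6=0, giving Y=0. Observed 1.
Test 1: faults giving observed 1 are {U1 stuck-at-0, U1 inverted output, U3 stuck-at-1, U3 inverted output, U4 stuck-at-1, U4 inverted output, U5 stuck-at-1, U5 inverted output, U6 stuck-at-1, U6 inverted output}.
Test 2 (x1=0, x2=1, x3=1, x4=1): fault-free U1=0, U2=1, U3=1, U4=1, U5=1, U6=1 → 1; observed 0. Eliminates U1 stuck-at-0, U3 stuck-at-1, U4 stuck-at-1, U5 stuck-at-1, U6 stuck-at-1.
Test 3 (x1=0, x2=1, x3=0, x4=1): fault-free U1=0, U2=1, U3=1, U4=1, U5=0, U6=0 → 0; observed 0. Eliminates U5 inverted output, U6 inverted output.
Test 4 (x1=0, x2=1, x3=1, x4=0): fault-free U1=0, U2=0, U3=1, U4=0, U5=0, U6=0 → 0; observed 1. Eliminates U1 inverted output, U3 inverted output.
Only U4 inverted output is consistent with every test.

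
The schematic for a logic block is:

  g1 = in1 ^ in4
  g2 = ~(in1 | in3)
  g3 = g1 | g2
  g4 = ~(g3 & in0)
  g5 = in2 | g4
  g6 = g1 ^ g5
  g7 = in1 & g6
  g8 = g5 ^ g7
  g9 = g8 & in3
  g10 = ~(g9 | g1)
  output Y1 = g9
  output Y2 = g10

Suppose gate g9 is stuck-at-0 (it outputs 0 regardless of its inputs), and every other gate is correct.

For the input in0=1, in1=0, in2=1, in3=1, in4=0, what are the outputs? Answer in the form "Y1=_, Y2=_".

Propagate with g9 forced: g1=0, g2=0, g3=0, g4=1, g5=1, g6=1, g7=0, g8=1, g9=0 [stuck-at-0], g10=1.
So the outputs are Y1=0, Y2=1. (Without the fault they would be Y1=1, Y2=0.)

Y1=0, Y2=1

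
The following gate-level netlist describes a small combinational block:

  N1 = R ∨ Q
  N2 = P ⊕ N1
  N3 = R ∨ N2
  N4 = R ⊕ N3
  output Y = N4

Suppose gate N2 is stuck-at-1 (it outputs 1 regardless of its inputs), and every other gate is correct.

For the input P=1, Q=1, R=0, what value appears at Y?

1

Propagate with N2 forced: N1=1, N2=1 [stuck-at-1], N3=1, N4=1.
So Y = 1. (Without the fault it would be 0.)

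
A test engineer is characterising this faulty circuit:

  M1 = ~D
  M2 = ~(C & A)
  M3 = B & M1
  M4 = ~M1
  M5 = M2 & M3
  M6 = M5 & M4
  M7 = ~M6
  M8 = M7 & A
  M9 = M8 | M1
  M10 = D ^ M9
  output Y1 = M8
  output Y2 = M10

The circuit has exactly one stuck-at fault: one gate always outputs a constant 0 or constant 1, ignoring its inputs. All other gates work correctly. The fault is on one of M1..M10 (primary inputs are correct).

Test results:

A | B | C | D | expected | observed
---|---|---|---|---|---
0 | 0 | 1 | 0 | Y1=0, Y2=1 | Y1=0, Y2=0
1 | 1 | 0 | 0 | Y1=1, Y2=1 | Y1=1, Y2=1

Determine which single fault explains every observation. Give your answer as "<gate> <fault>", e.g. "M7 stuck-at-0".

M1 stuck-at-0

Fault-free values for test 1 (A=0, B=0, C=1, D=0): M1=1, M2=1, M3=0, M4=0, M5=0, M6=0, M7=1, M8=0, M9=1, M10=1, giving Y1=0, Y2=1. Observed Y1=0, Y2=0.
Test 1: faults giving observed Y1=0, Y2=0 are {M1 stuck-at-0, M9 stuck-at-0, M10 stuck-at-0}.
Test 2 (A=1, B=1, C=0, D=0): fault-free M1=1, M2=1, M3=1, M4=0, M5=1, M6=0, M7=1, M8=1, M9=1, M10=1 → Y1=1, Y2=1; observed Y1=1, Y2=1. Eliminates M9 stuck-at-0, M10 stuck-at-0.
Only M1 stuck-at-0 is consistent with every test.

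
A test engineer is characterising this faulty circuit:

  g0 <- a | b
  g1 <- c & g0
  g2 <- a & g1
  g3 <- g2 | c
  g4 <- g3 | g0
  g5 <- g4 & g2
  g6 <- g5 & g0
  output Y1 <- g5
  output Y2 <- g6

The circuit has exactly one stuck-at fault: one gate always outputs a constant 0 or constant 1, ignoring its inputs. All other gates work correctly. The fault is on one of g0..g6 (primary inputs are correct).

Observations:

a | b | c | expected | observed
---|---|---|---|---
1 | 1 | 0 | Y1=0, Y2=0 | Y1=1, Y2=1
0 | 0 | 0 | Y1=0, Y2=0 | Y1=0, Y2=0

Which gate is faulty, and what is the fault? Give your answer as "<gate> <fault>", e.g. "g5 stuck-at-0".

g1 stuck-at-1

Fault-free values for test 1 (a=1, b=1, c=0): g0=1, g1=0, g2=0, g3=0, g4=1, g5=0, g6=0, giving Y1=0, Y2=0. Observed Y1=1, Y2=1.
Test 1: faults giving observed Y1=1, Y2=1 are {g1 stuck-at-1, g2 stuck-at-1, g5 stuck-at-1}.
Test 2 (a=0, b=0, c=0): fault-free g0=0, g1=0, g2=0, g3=0, g4=0, g5=0, g6=0 → Y1=0, Y2=0; observed Y1=0, Y2=0. Eliminates g2 stuck-at-1, g5 stuck-at-1.
Only g1 stuck-at-1 is consistent with every test.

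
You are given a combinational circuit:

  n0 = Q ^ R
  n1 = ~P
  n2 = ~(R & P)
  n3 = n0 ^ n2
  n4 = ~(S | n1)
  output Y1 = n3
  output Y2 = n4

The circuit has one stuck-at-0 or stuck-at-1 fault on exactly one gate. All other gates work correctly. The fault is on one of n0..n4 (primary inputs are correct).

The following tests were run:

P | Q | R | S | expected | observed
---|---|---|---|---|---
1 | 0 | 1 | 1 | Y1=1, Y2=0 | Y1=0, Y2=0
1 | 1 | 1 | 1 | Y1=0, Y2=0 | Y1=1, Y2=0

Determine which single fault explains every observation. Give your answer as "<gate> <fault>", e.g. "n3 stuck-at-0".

Fault-free values for test 1 (P=1, Q=0, R=1, S=1): n0=1, n1=0, n2=0, n3=1, n4=0, giving Y1=1, Y2=0. Observed Y1=0, Y2=0.
Test 1: faults giving observed Y1=0, Y2=0 are {n0 stuck-at-0, n2 stuck-at-1, n3 stuck-at-0}.
Test 2 (P=1, Q=1, R=1, S=1): fault-free n0=0, n1=0, n2=0, n3=0, n4=0 → Y1=0, Y2=0; observed Y1=1, Y2=0. Eliminates n0 stuck-at-0, n3 stuck-at-0.
Only n2 stuck-at-1 is consistent with every test.

n2 stuck-at-1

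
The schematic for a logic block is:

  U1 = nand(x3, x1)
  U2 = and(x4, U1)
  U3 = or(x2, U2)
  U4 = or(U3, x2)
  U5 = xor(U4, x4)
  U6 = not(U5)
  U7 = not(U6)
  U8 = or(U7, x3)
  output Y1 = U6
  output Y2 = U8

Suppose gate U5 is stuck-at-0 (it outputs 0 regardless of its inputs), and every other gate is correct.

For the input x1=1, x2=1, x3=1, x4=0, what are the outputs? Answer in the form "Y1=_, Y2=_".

Propagate with U5 forced: U1=0, U2=0, U3=1, U4=1, U5=0 [stuck-at-0], U6=1, U7=0, U8=1.
So the outputs are Y1=1, Y2=1. (Without the fault they would be Y1=0, Y2=1.)

Y1=1, Y2=1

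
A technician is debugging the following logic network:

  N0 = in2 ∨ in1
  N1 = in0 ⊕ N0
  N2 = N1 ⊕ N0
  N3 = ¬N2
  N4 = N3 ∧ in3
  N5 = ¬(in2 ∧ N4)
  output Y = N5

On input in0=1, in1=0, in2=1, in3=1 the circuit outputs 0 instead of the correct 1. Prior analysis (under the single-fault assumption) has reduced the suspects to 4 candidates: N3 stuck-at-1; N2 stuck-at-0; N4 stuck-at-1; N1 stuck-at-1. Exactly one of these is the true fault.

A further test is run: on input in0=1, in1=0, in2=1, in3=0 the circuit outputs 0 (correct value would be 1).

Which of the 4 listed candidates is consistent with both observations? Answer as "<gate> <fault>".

N4 stuck-at-1

Evaluate each candidate on input in0=1, in1=0, in2=1, in3=0:
  N3 stuck-at-1: N0=1, N1=0, N2=1, N3=1 [stuck-at-1], N4=0, N5=1 → 1 — eliminated
  N2 stuck-at-0: N0=1, N1=0, N2=0 [stuck-at-0], N3=1, N4=0, N5=1 → 1 — eliminated
  N4 stuck-at-1: N0=1, N1=0, N2=1, N3=0, N4=1 [stuck-at-1], N5=0 → 0 — matches
  N1 stuck-at-1: N0=1, N1=1 [stuck-at-1], N2=0, N3=1, N4=0, N5=1 → 1 — eliminated
Only N4 stuck-at-1 reproduces the observed 0.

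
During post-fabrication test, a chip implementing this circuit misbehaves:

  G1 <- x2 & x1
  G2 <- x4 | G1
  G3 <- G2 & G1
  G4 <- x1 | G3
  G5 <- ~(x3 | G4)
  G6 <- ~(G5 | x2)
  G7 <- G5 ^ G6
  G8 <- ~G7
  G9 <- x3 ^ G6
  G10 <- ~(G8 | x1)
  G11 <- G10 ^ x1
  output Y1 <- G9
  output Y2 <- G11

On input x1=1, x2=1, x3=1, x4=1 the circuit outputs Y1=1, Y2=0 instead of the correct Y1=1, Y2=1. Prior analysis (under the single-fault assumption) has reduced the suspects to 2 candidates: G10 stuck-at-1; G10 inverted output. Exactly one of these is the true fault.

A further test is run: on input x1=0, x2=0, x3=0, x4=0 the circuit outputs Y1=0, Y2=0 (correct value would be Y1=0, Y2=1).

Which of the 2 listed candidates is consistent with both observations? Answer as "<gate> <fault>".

G10 inverted output

Evaluate each candidate on input x1=0, x2=0, x3=0, x4=0:
  G10 stuck-at-1: G1=0, G2=0, G3=0, G4=0, G5=1, G6=0, G7=1, G8=0, G9=0, G10=1 [stuck-at-1], G11=1 → Y1=0, Y2=1 — eliminated
  G10 inverted output: G1=0, G2=0, G3=0, G4=0, G5=1, G6=0, G7=1, G8=0, G9=0, G10=0 [inverted output], G11=0 → Y1=0, Y2=0 — matches
Only G10 inverted output reproduces the observed Y1=0, Y2=0.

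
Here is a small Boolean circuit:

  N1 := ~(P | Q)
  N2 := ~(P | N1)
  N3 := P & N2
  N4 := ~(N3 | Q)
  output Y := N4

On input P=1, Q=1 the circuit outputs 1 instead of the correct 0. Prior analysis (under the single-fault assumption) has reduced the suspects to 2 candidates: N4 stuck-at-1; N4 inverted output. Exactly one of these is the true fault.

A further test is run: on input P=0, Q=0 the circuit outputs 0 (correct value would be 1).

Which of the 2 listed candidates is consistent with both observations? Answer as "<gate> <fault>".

N4 inverted output

Evaluate each candidate on input P=0, Q=0:
  N4 stuck-at-1: N1=1, N2=0, N3=0, N4=1 [stuck-at-1] → 1 — eliminated
  N4 inverted output: N1=1, N2=0, N3=0, N4=0 [inverted output] → 0 — matches
Only N4 inverted output reproduces the observed 0.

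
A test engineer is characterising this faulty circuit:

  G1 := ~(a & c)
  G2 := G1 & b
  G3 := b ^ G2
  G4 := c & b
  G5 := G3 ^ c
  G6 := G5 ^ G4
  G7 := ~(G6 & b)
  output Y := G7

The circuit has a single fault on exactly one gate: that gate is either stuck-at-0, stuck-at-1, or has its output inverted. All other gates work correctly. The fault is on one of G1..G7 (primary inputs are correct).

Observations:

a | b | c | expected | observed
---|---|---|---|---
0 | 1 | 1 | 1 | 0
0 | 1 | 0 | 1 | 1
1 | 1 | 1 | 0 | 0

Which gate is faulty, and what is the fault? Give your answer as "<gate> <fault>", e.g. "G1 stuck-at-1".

G5 stuck-at-0

Fault-free values for test 1 (a=0, b=1, c=1): G1=1, G2=1, G3=0, G4=1, G5=1, G6=0, G7=1, giving Y=1. Observed 0.
Test 1: faults giving observed 0 are {G1 stuck-at-0, G1 inverted output, G2 stuck-at-0, G2 inverted output, G3 stuck-at-1, G3 inverted output, G4 stuck-at-0, G4 inverted output, G5 stuck-at-0, G5 inverted output, G6 stuck-at-1, G6 inverted output, G7 stuck-at-0, G7 inverted output}.
Test 2 (a=0, b=1, c=0): fault-free G1=1, G2=1, G3=0, G4=0, G5=0, G6=0, G7=1 → 1; observed 1. Eliminates G1 stuck-at-0, G1 inverted output, G2 stuck-at-0, G2 inverted output, G3 stuck-at-1, G3 inverted output, G4 inverted output, G5 inverted output, G6 stuck-at-1, G6 inverted output, G7 stuck-at-0, G7 inverted output.
Test 3 (a=1, b=1, c=1): fault-free G1=0, G2=0, G3=1, G4=1, G5=0, G6=1, G7=0 → 0; observed 0. Eliminates G4 stuck-at-0.
Only G5 stuck-at-0 is consistent with every test.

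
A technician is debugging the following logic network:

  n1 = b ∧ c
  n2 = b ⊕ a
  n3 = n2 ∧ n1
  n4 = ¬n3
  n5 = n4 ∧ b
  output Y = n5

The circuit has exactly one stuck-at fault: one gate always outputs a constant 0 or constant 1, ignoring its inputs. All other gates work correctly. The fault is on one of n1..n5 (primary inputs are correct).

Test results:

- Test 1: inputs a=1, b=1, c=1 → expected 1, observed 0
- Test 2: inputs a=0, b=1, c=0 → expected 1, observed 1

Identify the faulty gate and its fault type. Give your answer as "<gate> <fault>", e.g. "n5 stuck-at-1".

n2 stuck-at-1

Fault-free values for test 1 (a=1, b=1, c=1): n1=1, n2=0, n3=0, n4=1, n5=1, giving Y=1. Observed 0.
Test 1: faults giving observed 0 are {n2 stuck-at-1, n3 stuck-at-1, n4 stuck-at-0, n5 stuck-at-0}.
Test 2 (a=0, b=1, c=0): fault-free n1=0, n2=1, n3=0, n4=1, n5=1 → 1; observed 1. Eliminates n3 stuck-at-1, n4 stuck-at-0, n5 stuck-at-0.
Only n2 stuck-at-1 is consistent with every test.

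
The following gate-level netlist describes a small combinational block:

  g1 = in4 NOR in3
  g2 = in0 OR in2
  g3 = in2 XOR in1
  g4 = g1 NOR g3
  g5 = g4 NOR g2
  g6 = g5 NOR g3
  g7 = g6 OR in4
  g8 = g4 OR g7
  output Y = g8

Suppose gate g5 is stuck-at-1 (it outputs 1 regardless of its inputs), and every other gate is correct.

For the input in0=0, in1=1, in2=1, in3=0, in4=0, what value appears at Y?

0

Propagate with g5 forced: g1=1, g2=1, g3=0, g4=0, g5=1 [stuck-at-1], g6=0, g7=0, g8=0.
So Y = 0. (Without the fault it would be 1.)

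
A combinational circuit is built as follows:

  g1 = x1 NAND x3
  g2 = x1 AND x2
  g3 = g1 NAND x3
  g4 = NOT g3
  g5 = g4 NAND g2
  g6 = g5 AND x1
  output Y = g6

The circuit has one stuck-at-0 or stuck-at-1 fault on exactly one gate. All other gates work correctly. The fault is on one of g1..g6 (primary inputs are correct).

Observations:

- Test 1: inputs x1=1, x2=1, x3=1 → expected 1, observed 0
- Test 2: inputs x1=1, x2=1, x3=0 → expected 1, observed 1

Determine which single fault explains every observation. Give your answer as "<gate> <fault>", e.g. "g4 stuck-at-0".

Fault-free values for test 1 (x1=1, x2=1, x3=1): g1=0, g2=1, g3=1, g4=0, g5=1, g6=1, giving Y=1. Observed 0.
Test 1: faults giving observed 0 are {g1 stuck-at-1, g3 stuck-at-0, g4 stuck-at-1, g5 stuck-at-0, g6 stuck-at-0}.
Test 2 (x1=1, x2=1, x3=0): fault-free g1=1, g2=1, g3=1, g4=0, g5=1, g6=1 → 1; observed 1. Eliminates g3 stuck-at-0, g4 stuck-at-1, g5 stuck-at-0, g6 stuck-at-0.
Only g1 stuck-at-1 is consistent with every test.

g1 stuck-at-1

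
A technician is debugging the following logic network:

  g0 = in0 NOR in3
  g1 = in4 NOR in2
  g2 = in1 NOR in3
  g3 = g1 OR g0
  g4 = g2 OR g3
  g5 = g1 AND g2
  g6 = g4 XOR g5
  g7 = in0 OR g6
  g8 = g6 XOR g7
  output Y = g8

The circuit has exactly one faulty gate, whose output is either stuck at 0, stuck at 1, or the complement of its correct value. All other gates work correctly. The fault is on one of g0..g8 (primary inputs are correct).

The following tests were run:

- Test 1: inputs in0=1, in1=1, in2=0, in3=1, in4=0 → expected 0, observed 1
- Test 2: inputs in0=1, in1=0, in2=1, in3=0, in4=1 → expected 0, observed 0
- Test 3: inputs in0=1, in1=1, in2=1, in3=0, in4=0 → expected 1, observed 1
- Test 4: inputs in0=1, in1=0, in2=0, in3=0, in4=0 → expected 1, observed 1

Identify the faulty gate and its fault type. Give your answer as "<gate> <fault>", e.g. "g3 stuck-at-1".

g3 stuck-at-0

Fault-free values for test 1 (in0=1, in1=1, in2=0, in3=1, in4=0): g0=0, g1=1, g2=0, g3=1, g4=1, g5=0, g6=1, g7=1, g8=0, giving Y=0. Observed 1.
Test 1: faults giving observed 1 are {g1 stuck-at-0, g1 inverted output, g2 stuck-at-1, g2 inverted output, g3 stuck-at-0, g3 inverted output, g4 stuck-at-0, g4 inverted output, g5 stuck-at-1, g5 inverted output, g6 stuck-at-0, g6 inverted output, g7 stuck-at-0, g7 inverted output, g8 stuck-at-1, g8 inverted output}.
Test 2 (in0=1, in1=0, in2=1, in3=0, in4=1): fault-free g0=0, g1=0, g2=1, g3=0, g4=1, g5=0, g6=1, g7=1, g8=0 → 0; observed 0. Eliminates g1 inverted output, g2 inverted output, g4 stuck-at-0, g4 inverted output, g5 stuck-at-1, g5 inverted output, g6 stuck-at-0, g6 inverted output, g7 stuck-at-0, g7 inverted output, g8 stuck-at-1, g8 inverted output.
Test 3 (in0=1, in1=1, in2=1, in3=0, in4=0): fault-free g0=0, g1=0, g2=0, g3=0, g4=0, g5=0, g6=0, g7=1, g8=1 → 1; observed 1. Eliminates g2 stuck-at-1, g3 inverted output.
Test 4 (in0=1, in1=0, in2=0, in3=0, in4=0): fault-free g0=0, g1=1, g2=1, g3=1, g4=1, g5=1, g6=0, g7=1, g8=1 → 1; observed 1. Eliminates g1 stuck-at-0.
Only g3 stuck-at-0 is consistent with every test.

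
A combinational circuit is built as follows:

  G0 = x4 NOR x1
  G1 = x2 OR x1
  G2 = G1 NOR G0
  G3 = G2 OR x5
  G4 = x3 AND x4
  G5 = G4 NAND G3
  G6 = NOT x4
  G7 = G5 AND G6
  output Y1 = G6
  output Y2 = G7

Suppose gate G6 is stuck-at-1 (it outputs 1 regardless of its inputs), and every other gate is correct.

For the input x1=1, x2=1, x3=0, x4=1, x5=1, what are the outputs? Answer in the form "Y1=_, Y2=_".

Propagate with G6 forced: G0=0, G1=1, G2=0, G3=1, G4=0, G5=1, G6=1 [stuck-at-1], G7=1.
So the outputs are Y1=1, Y2=1. (Without the fault they would be Y1=0, Y2=0.)

Y1=1, Y2=1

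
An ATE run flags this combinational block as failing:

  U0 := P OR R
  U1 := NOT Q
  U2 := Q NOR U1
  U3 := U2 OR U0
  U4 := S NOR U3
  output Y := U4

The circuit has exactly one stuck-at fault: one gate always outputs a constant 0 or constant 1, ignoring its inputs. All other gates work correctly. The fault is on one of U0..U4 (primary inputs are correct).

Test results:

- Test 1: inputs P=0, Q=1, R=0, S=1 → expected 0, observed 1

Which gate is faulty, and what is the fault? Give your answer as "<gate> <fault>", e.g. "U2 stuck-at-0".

U4 stuck-at-1

Fault-free values for test 1 (P=0, Q=1, R=0, S=1): U0=0, U1=0, U2=0, U3=0, U4=0, giving Y=0. Observed 1.
Test 1: faults giving observed 1 are {U4 stuck-at-1}.
Only U4 stuck-at-1 is consistent with every test.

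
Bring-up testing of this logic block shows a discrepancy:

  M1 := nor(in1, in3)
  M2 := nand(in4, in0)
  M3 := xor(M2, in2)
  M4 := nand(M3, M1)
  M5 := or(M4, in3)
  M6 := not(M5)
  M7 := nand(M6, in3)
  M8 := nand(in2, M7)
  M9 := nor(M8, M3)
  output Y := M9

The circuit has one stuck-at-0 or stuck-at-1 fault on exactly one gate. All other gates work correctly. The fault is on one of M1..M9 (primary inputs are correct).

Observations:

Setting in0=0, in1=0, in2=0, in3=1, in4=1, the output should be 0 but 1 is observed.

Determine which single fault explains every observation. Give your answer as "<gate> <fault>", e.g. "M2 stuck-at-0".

Fault-free values for test 1 (in0=0, in1=0, in2=0, in3=1, in4=1): M1=0, M2=1, M3=1, M4=1, M5=1, M6=0, M7=1, M8=1, M9=0, giving Y=0. Observed 1.
Test 1: faults giving observed 1 are {M9 stuck-at-1}.
Only M9 stuck-at-1 is consistent with every test.

M9 stuck-at-1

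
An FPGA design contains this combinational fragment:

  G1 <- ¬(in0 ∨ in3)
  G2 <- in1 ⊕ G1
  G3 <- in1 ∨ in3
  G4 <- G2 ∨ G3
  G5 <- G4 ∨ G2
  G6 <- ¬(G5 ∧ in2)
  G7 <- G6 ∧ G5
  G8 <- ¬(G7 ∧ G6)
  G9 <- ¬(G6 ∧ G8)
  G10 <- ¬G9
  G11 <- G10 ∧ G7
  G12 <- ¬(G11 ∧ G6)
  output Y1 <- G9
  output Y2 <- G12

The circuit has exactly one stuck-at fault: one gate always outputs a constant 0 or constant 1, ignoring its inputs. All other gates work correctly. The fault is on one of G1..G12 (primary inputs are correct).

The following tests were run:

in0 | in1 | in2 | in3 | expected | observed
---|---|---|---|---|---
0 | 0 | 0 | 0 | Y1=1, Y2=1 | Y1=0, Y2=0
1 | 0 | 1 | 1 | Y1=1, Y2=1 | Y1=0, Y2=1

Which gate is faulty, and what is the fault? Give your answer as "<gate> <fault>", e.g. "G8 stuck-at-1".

Fault-free values for test 1 (in0=0, in1=0, in2=0, in3=0): G1=1, G2=1, G3=0, G4=1, G5=1, G6=1, G7=1, G8=0, G9=1, G10=0, G11=0, G12=1, giving Y1=1, Y2=1. Observed Y1=0, Y2=0.
Test 1: faults giving observed Y1=0, Y2=0 are {G8 stuck-at-1, G9 stuck-at-0}.
Test 2 (in0=1, in1=0, in2=1, in3=1): fault-free G1=0, G2=0, G3=1, G4=1, G5=1, G6=0, G7=0, G8=1, G9=1, G10=0, G11=0, G12=1 → Y1=1, Y2=1; observed Y1=0, Y2=1. Eliminates G8 stuck-at-1.
Only G9 stuck-at-0 is consistent with every test.

G9 stuck-at-0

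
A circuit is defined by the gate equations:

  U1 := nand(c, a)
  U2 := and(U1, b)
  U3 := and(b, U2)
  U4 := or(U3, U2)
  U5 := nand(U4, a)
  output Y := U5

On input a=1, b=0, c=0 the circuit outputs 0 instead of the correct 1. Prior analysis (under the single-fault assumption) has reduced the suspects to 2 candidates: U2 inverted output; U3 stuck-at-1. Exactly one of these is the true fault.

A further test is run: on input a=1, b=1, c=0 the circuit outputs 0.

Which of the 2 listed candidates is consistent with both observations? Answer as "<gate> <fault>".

Evaluate each candidate on input a=1, b=1, c=0:
  U2 inverted output: U1=1, U2=0 [inverted output], U3=0, U4=0, U5=1 → 1 — eliminated
  U3 stuck-at-1: U1=1, U2=1, U3=1 [stuck-at-1], U4=1, U5=0 → 0 — matches
Only U3 stuck-at-1 reproduces the observed 0.

U3 stuck-at-1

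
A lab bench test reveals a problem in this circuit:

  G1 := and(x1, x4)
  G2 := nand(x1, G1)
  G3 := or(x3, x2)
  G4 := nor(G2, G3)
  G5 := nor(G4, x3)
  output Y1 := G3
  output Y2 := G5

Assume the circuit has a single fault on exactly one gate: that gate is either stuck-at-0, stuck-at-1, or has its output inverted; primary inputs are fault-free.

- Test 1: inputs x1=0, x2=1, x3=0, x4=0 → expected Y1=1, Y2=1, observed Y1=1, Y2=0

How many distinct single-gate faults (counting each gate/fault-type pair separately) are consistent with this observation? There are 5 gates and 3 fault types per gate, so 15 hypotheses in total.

Fault-free: G1=0, G2=1, G3=1, G4=0, G5=1 → Y1=1, Y2=1. Observed Y1=1, Y2=0.
  G1: none of the 3 fault types match ✗
  G2: none of the 3 fault types match ✗
  G3: none of the 3 fault types match ✗
  G4: stuck-at-1, inverted output ✓; others ✗
  G5: stuck-at-0, inverted output ✓; others ✗
Consistent faults: {G4 stuck-at-1, G4 inverted output, G5 stuck-at-0, G5 inverted output} — 4 in all.

4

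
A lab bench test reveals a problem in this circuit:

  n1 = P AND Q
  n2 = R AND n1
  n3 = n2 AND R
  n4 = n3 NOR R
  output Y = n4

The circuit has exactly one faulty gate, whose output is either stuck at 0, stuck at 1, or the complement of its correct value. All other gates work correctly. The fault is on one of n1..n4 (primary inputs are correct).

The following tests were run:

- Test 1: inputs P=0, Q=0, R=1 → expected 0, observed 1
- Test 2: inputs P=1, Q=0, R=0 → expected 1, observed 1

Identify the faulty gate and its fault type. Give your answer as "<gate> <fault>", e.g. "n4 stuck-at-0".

Fault-free values for test 1 (P=0, Q=0, R=1): n1=0, n2=0, n3=0, n4=0, giving Y=0. Observed 1.
Test 1: faults giving observed 1 are {n4 stuck-at-1, n4 inverted output}.
Test 2 (P=1, Q=0, R=0): fault-free n1=0, n2=0, n3=0, n4=1 → 1; observed 1. Eliminates n4 inverted output.
Only n4 stuck-at-1 is consistent with every test.

n4 stuck-at-1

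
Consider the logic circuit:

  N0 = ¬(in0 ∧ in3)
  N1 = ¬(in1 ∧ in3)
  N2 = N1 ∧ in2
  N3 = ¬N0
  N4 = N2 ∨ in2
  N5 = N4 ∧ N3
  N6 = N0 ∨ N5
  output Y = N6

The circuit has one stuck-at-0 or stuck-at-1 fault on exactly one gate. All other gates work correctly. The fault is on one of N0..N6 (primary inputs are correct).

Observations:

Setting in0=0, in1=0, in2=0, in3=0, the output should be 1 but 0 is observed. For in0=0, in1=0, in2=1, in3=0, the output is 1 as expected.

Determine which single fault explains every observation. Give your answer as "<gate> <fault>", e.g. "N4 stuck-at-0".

N0 stuck-at-0

Fault-free values for test 1 (in0=0, in1=0, in2=0, in3=0): N0=1, N1=1, N2=0, N3=0, N4=0, N5=0, N6=1, giving Y=1. Observed 0.
Test 1: faults giving observed 0 are {N0 stuck-at-0, N6 stuck-at-0}.
Test 2 (in0=0, in1=0, in2=1, in3=0): fault-free N0=1, N1=1, N2=1, N3=0, N4=1, N5=0, N6=1 → 1; observed 1. Eliminates N6 stuck-at-0.
Only N0 stuck-at-0 is consistent with every test.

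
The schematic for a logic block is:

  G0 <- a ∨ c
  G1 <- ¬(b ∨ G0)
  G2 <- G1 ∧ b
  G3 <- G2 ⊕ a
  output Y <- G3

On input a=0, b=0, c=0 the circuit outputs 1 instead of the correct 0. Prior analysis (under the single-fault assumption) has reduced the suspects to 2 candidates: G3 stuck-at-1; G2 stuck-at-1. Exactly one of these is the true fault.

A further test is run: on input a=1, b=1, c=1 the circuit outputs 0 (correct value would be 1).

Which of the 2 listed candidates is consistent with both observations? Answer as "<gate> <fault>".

Evaluate each candidate on input a=1, b=1, c=1:
  G3 stuck-at-1: G0=1, G1=0, G2=0, G3=1 [stuck-at-1] → 1 — eliminated
  G2 stuck-at-1: G0=1, G1=0, G2=1 [stuck-at-1], G3=0 → 0 — matches
Only G2 stuck-at-1 reproduces the observed 0.

G2 stuck-at-1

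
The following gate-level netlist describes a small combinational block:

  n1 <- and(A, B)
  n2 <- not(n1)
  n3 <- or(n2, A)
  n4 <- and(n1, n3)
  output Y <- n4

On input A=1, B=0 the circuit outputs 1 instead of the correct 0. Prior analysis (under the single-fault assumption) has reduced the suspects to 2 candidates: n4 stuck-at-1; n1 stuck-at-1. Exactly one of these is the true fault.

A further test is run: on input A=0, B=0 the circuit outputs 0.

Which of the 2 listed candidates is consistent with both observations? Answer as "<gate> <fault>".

n1 stuck-at-1

Evaluate each candidate on input A=0, B=0:
  n4 stuck-at-1: n1=0, n2=1, n3=1, n4=1 [stuck-at-1] → 1 — eliminated
  n1 stuck-at-1: n1=1 [stuck-at-1], n2=0, n3=0, n4=0 → 0 — matches
Only n1 stuck-at-1 reproduces the observed 0.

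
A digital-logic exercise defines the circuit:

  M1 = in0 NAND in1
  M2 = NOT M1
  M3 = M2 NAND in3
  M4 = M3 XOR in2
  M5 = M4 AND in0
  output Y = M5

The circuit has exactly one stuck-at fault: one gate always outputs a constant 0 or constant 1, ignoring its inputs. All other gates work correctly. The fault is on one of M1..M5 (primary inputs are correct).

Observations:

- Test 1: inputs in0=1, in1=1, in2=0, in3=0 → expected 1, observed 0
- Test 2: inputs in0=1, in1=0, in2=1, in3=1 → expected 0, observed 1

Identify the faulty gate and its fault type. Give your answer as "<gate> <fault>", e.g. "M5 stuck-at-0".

Fault-free values for test 1 (in0=1, in1=1, in2=0, in3=0): M1=0, M2=1, M3=1, M4=1, M5=1, giving Y=1. Observed 0.
Test 1: faults giving observed 0 are {M3 stuck-at-0, M4 stuck-at-0, M5 stuck-at-0}.
Test 2 (in0=1, in1=0, in2=1, in3=1): fault-free M1=1, M2=0, M3=1, M4=0, M5=0 → 0; observed 1. Eliminates M4 stuck-at-0, M5 stuck-at-0.
Only M3 stuck-at-0 is consistent with every test.

M3 stuck-at-0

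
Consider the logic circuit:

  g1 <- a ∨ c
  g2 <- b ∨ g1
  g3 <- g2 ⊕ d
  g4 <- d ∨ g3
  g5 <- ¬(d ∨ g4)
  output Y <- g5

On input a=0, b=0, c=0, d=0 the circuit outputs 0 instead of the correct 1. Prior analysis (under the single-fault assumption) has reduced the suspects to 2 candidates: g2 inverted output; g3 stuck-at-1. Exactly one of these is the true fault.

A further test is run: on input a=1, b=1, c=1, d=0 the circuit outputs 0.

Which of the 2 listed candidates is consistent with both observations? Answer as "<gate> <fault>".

Evaluate each candidate on input a=1, b=1, c=1, d=0:
  g2 inverted output: g1=1, g2=0 [inverted output], g3=0, g4=0, g5=1 → 1 — eliminated
  g3 stuck-at-1: g1=1, g2=1, g3=1 [stuck-at-1], g4=1, g5=0 → 0 — matches
Only g3 stuck-at-1 reproduces the observed 0.

g3 stuck-at-1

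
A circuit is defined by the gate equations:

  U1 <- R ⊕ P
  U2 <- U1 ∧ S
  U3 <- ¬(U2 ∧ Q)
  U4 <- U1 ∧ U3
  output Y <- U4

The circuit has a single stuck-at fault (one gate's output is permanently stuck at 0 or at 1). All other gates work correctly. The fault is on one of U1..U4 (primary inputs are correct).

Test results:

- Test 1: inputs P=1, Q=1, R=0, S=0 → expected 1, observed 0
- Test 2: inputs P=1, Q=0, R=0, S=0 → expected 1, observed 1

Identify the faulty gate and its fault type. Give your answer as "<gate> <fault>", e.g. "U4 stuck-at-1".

U2 stuck-at-1

Fault-free values for test 1 (P=1, Q=1, R=0, S=0): U1=1, U2=0, U3=1, U4=1, giving Y=1. Observed 0.
Test 1: faults giving observed 0 are {U1 stuck-at-0, U2 stuck-at-1, U3 stuck-at-0, U4 stuck-at-0}.
Test 2 (P=1, Q=0, R=0, S=0): fault-free U1=1, U2=0, U3=1, U4=1 → 1; observed 1. Eliminates U1 stuck-at-0, U3 stuck-at-0, U4 stuck-at-0.
Only U2 stuck-at-1 is consistent with every test.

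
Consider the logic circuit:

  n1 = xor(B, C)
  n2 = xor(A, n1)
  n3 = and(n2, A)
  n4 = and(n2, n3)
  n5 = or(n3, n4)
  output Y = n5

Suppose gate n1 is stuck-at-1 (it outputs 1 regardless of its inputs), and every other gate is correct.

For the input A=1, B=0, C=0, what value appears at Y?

Propagate with n1 forced: n1=1 [stuck-at-1], n2=0, n3=0, n4=0, n5=0.
So Y = 0. (Without the fault it would be 1.)

0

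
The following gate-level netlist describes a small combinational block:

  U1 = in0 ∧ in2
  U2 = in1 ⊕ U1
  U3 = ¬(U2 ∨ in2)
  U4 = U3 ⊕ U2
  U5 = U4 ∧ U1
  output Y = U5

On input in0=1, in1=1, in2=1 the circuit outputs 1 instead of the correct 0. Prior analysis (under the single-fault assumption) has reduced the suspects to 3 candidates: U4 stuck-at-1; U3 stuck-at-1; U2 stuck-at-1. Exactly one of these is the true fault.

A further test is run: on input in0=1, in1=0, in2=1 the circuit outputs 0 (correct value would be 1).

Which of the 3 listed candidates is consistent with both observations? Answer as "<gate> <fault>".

Evaluate each candidate on input in0=1, in1=0, in2=1:
  U4 stuck-at-1: U1=1, U2=1, U3=0, U4=1 [stuck-at-1], U5=1 → 1 — eliminated
  U3 stuck-at-1: U1=1, U2=1, U3=1 [stuck-at-1], U4=0, U5=0 → 0 — matches
  U2 stuck-at-1: U1=1, U2=1 [stuck-at-1], U3=0, U4=1, U5=1 → 1 — eliminated
Only U3 stuck-at-1 reproduces the observed 0.

U3 stuck-at-1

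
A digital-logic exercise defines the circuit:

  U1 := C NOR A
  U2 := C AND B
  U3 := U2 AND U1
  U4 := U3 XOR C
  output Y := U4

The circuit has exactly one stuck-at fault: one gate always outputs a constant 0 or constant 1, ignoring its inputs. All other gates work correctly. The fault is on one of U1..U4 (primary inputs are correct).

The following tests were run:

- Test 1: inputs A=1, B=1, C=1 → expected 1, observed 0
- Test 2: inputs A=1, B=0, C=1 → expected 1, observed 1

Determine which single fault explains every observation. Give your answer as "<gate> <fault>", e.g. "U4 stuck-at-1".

Fault-free values for test 1 (A=1, B=1, C=1): U1=0, U2=1, U3=0, U4=1, giving Y=1. Observed 0.
Test 1: faults giving observed 0 are {U1 stuck-at-1, U3 stuck-at-1, U4 stuck-at-0}.
Test 2 (A=1, B=0, C=1): fault-free U1=0, U2=0, U3=0, U4=1 → 1; observed 1. Eliminates U3 stuck-at-1, U4 stuck-at-0.
Only U1 stuck-at-1 is consistent with every test.

U1 stuck-at-1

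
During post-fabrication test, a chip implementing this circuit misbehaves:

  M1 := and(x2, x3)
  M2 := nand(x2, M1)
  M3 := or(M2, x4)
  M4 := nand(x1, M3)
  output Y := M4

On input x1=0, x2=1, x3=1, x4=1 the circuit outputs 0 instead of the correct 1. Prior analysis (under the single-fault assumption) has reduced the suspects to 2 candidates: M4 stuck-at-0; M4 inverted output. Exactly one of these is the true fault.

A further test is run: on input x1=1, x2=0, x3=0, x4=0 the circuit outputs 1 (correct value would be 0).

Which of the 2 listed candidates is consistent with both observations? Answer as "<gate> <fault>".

Evaluate each candidate on input x1=1, x2=0, x3=0, x4=0:
  M4 stuck-at-0: M1=0, M2=1, M3=1, M4=0 [stuck-at-0] → 0 — eliminated
  M4 inverted output: M1=0, M2=1, M3=1, M4=1 [inverted output] → 1 — matches
Only M4 inverted output reproduces the observed 1.

M4 inverted output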